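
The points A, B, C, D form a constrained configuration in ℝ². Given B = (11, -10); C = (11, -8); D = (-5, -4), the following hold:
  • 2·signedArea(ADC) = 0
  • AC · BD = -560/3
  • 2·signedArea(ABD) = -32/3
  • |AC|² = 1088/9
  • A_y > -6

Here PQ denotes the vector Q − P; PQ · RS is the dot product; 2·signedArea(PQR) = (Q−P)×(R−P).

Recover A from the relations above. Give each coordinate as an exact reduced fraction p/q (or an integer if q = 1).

1. A_x = 1/3  [2·signedArea(ADC) = 0 ∩ 2·signedArea(ABD) = -32/3]
2. A_y = -16/3  [2·signedArea(ADC) = 0 ∩ 2·signedArea(ABD) = -32/3]
   → A = (1/3, -16/3)

A = (1/3, -16/3)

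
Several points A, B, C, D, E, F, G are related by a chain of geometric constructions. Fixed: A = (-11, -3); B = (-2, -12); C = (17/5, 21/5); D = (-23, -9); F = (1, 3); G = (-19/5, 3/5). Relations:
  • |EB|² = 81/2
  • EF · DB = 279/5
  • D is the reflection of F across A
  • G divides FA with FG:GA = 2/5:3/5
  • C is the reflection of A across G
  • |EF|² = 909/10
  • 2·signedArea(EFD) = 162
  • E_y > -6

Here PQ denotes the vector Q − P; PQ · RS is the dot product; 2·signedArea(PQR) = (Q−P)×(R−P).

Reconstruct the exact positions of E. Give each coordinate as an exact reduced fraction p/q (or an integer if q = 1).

E = (-29/10, -57/10)

1. E_x = -29/10  [EF · DB = 279/5 ∩ 2·signedArea(EFD) = 162]
2. E_y = -57/10  [EF · DB = 279/5 ∩ 2·signedArea(EFD) = 162]
   → E = (-29/10, -57/10)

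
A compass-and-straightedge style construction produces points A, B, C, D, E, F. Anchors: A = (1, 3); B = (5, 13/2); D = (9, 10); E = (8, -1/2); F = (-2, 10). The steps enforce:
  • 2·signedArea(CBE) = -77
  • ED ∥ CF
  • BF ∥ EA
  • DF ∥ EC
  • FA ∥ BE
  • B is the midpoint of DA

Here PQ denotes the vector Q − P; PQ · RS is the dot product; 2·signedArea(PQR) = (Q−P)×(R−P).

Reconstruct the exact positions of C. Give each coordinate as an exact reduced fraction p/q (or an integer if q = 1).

1. C_x = -3  [ED ∥ CF ∩ DF ∥ EC]
2. C_y = -1/2  [ED ∥ CF ∩ DF ∥ EC]
   → C = (-3, -1/2)

C = (-3, -1/2)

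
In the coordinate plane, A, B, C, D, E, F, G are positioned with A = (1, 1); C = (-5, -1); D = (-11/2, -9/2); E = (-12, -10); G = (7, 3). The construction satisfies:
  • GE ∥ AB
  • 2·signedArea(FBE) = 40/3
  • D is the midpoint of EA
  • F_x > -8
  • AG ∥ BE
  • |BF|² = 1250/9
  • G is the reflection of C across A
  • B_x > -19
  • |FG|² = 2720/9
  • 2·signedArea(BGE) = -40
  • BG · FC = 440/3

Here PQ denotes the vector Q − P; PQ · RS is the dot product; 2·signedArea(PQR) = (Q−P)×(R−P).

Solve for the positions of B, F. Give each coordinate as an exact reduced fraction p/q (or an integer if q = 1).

1. B_x = -18  [AG ∥ BE ∩ GE ∥ AB]
2. B_y = -12  [AG ∥ BE ∩ GE ∥ AB]
   → B = (-18, -12)
3. F_x = -23/3  [2·signedArea(FBE) = 40/3 ∩ BG · FC = 440/3]
4. F_y = -19/3  [2·signedArea(FBE) = 40/3 ∩ BG · FC = 440/3]
   → F = (-23/3, -19/3)

B = (-18, -12)
F = (-23/3, -19/3)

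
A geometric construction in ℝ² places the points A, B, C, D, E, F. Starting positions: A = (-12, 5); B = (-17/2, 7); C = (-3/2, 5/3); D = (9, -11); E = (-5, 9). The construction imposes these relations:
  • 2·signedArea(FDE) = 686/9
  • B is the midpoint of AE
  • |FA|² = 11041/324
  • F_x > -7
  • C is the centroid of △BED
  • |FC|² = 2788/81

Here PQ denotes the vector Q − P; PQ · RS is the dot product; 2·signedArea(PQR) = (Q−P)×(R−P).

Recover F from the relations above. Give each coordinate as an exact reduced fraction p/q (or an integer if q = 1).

1. F_x = -37/6  [line -20·x + -14·y + -452/9 = 0 ∩ |FA|² = 11041/324]
2. F_y = 47/9  [line -20·x + -14·y + -452/9 = 0 ∩ |FA|² = 11041/324]
   → F = (-37/6, 47/9)

F = (-37/6, 47/9)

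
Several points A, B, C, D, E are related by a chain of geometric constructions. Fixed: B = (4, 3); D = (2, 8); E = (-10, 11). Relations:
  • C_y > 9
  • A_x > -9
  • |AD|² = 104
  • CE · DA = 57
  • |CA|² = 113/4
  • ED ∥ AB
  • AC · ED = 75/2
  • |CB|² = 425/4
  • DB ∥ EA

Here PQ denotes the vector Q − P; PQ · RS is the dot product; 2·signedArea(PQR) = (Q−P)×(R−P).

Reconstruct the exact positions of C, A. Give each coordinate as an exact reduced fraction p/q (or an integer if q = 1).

A = (-8, 6)
C = (-4, 19/2)

1. A_x = -8  [ED ∥ AB ∩ DB ∥ EA]
2. A_y = 6  [ED ∥ AB ∩ DB ∥ EA]
   → A = (-8, 6)
3. C_x = -4  [CE · DA = 57 ∩ AC · ED = 75/2]
4. C_y = 19/2  [CE · DA = 57 ∩ AC · ED = 75/2]
   → C = (-4, 19/2)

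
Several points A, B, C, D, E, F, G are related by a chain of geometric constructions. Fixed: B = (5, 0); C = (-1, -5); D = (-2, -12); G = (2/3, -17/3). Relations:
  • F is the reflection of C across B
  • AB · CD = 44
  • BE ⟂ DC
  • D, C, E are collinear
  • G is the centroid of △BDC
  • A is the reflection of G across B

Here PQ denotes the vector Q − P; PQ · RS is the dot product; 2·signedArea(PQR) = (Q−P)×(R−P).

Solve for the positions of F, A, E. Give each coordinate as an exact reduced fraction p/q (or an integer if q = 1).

A = (28/3, 17/3)
E = (-9/50, 37/50)
F = (11, 5)

1. F_x = 11  [F is the reflection of C across B]
2. F_y = 5  [F is the reflection of C across B]
   → F = (11, 5)
3. A_x = 28/3  [A is the reflection of G across B]
4. A_y = 17/3  [A is the reflection of G across B]
   → A = (28/3, 17/3)
5. E_x = -9/50  [D, C, E are collinear ∩ BE ⟂ DC]
6. E_y = 37/50  [D, C, E are collinear ∩ BE ⟂ DC]
   → E = (-9/50, 37/50)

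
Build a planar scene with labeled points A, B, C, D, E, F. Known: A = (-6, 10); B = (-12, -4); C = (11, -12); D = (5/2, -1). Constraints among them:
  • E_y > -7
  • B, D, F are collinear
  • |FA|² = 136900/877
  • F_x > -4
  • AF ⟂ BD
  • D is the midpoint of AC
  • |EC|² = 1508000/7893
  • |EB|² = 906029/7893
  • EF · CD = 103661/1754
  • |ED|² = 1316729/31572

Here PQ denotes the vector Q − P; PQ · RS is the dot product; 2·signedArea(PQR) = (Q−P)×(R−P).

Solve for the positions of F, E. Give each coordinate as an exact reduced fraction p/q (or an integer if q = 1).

E = (-3919/2631, -15992/2631)
F = (-3042/877, -1960/877)

1. F_x = -3042/877  [B, D, F are collinear ∩ AF ⟂ BD]
2. F_y = -1960/877  [B, D, F are collinear ∩ AF ⟂ BD]
   → F = (-3042/877, -1960/877)
3. E_x = -3919/2631  [line 17/2·x + -11·y + -95067/1754 = 0 ∩ |EB|² = 906029/7893]
4. E_y = -15992/2631  [line 17/2·x + -11·y + -95067/1754 = 0 ∩ |EB|² = 906029/7893]
   → E = (-3919/2631, -15992/2631)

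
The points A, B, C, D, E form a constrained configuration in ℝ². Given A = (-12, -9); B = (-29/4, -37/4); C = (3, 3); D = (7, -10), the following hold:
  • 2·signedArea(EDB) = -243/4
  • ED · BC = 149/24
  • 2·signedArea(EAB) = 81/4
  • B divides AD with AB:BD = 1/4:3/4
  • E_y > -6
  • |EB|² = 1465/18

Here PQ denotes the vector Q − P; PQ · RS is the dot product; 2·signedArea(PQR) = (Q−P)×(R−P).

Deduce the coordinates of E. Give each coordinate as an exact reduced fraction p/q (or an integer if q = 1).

1. E_x = 11/12  [2·signedArea(EAB) = 81/4 ∩ ED · BC = 149/24]
2. E_y = -65/12  [2·signedArea(EAB) = 81/4 ∩ ED · BC = 149/24]
   → E = (11/12, -65/12)

E = (11/12, -65/12)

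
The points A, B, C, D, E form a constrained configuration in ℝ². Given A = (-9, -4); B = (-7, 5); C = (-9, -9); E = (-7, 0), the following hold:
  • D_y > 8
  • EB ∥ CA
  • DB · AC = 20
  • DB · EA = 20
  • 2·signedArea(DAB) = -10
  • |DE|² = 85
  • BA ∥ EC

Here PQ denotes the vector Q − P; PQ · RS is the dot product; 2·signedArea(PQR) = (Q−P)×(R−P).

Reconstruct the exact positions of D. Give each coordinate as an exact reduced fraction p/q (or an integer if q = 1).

1. D_x = -5  [DB · EA = 20 ∩ 2·signedArea(DAB) = -10]
2. D_y = 9  [DB · EA = 20 ∩ 2·signedArea(DAB) = -10]
   → D = (-5, 9)

D = (-5, 9)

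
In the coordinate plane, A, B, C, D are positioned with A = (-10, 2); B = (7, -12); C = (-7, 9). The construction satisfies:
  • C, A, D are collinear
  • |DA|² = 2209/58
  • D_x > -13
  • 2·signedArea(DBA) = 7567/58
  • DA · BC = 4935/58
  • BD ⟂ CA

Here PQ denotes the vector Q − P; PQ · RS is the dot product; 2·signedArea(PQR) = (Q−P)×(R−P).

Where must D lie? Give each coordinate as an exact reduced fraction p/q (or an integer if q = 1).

1. D_x = -721/58  [C, A, D are collinear ∩ BD ⟂ CA]
2. D_y = -213/58  [C, A, D are collinear ∩ BD ⟂ CA]
   → D = (-721/58, -213/58)

D = (-721/58, -213/58)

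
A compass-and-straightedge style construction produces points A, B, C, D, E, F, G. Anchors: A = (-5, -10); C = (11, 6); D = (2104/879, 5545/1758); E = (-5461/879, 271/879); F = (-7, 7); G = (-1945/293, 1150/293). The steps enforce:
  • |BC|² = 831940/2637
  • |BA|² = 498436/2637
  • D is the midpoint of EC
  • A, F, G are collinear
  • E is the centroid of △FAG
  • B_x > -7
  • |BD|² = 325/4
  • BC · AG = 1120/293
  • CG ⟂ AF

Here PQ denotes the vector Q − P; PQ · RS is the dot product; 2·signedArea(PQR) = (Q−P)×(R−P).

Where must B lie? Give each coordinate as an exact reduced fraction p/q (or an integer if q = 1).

B = (-5807/879, 3212/879)

1. B_x = -5807/879  [line 480/293·x + -4080/293·y + 18080/293 = 0 ∩ |BA|² = 498436/2637]
2. B_y = 3212/879  [line 480/293·x + -4080/293·y + 18080/293 = 0 ∩ |BA|² = 498436/2637]
   → B = (-5807/879, 3212/879)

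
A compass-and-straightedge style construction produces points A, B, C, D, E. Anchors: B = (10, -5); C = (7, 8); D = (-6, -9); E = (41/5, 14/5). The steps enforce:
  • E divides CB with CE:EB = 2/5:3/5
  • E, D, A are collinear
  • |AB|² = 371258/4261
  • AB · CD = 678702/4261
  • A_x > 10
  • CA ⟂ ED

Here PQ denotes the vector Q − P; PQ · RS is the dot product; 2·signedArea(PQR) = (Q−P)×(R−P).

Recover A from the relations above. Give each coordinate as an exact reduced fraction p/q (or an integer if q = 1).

A = (42807/4261, 18468/4261)

1. A_x = 42807/4261  [E, D, A are collinear ∩ CA ⟂ ED]
2. A_y = 18468/4261  [E, D, A are collinear ∩ CA ⟂ ED]
   → A = (42807/4261, 18468/4261)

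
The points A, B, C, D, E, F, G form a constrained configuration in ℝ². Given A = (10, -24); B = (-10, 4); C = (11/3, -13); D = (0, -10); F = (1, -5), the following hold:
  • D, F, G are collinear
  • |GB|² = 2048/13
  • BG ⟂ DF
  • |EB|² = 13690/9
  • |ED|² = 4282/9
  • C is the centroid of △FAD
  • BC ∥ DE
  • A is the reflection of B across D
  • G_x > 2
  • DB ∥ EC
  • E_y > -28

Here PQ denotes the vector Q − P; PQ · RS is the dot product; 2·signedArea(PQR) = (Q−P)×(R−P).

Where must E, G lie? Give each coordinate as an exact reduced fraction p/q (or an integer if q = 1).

E = (41/3, -27)
G = (30/13, 20/13)

1. E_x = 41/3  [DB ∥ EC ∩ BC ∥ DE]
2. E_y = -27  [DB ∥ EC ∩ BC ∥ DE]
   → E = (41/3, -27)
3. G_x = 30/13  [D, F, G are collinear ∩ BG ⟂ DF]
4. G_y = 20/13  [D, F, G are collinear ∩ BG ⟂ DF]
   → G = (30/13, 20/13)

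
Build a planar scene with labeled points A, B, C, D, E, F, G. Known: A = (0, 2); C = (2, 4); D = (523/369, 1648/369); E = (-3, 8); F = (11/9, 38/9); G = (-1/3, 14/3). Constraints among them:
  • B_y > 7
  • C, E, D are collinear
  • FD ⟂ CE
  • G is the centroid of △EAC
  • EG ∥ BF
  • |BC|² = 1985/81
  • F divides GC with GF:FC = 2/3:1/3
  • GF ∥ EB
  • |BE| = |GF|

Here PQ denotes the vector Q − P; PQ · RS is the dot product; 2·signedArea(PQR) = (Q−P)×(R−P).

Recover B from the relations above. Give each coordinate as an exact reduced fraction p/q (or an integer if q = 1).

B = (-13/9, 68/9)

1. B_x = -13/9  [EG ∥ BF ∩ GF ∥ EB]
2. B_y = 68/9  [EG ∥ BF ∩ GF ∥ EB]
   → B = (-13/9, 68/9)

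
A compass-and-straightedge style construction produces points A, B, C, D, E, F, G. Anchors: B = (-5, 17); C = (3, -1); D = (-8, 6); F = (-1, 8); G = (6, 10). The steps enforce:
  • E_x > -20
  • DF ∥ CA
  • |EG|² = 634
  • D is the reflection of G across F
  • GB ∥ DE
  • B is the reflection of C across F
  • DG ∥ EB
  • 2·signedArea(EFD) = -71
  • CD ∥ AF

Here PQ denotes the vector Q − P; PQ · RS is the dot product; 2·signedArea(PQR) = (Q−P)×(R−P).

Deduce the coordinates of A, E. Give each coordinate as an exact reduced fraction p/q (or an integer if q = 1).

A = (10, 1)
E = (-19, 13)

1. A_x = 10  [CD ∥ AF ∩ DF ∥ CA]
2. A_y = 1  [CD ∥ AF ∩ DF ∥ CA]
   → A = (10, 1)
3. E_x = -19  [DG ∥ EB ∩ GB ∥ DE]
4. E_y = 13  [DG ∥ EB ∩ GB ∥ DE]
   → E = (-19, 13)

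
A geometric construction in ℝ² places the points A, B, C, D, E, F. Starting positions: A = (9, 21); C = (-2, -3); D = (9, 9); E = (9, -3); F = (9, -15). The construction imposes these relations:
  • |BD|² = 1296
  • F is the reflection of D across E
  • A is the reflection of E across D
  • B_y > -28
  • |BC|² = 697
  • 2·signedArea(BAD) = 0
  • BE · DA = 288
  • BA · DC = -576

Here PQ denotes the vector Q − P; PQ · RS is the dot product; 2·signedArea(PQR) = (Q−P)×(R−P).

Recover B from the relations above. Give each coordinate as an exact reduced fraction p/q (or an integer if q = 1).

B = (9, -27)

1. B_x = 9  [2·signedArea(BAD) = 0 ∩ BA · DC = -576]
2. B_y = -27  [2·signedArea(BAD) = 0 ∩ BA · DC = -576]
   → B = (9, -27)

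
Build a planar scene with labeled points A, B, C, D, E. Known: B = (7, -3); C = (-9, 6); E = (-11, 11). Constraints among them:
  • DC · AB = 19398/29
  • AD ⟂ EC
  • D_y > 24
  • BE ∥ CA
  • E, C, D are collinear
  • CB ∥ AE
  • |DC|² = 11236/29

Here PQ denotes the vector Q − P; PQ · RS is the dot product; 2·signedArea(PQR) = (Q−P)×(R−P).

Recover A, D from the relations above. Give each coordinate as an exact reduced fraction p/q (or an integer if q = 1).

1. A_x = -27  [CB ∥ AE ∩ BE ∥ CA]
2. A_y = 20  [CB ∥ AE ∩ BE ∥ CA]
   → A = (-27, 20)
3. D_x = -473/29  [E, C, D are collinear ∩ AD ⟂ EC]
4. D_y = 704/29  [E, C, D are collinear ∩ AD ⟂ EC]
   → D = (-473/29, 704/29)

A = (-27, 20)
D = (-473/29, 704/29)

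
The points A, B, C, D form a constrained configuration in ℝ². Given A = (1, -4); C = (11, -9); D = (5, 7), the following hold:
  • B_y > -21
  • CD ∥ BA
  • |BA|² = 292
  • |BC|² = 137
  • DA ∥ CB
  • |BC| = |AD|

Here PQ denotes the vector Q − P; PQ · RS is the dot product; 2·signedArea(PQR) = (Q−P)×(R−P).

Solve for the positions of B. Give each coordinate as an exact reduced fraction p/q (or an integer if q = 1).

1. B_x = 7  [CD ∥ BA ∩ DA ∥ CB]
2. B_y = -20  [CD ∥ BA ∩ DA ∥ CB]
   → B = (7, -20)

B = (7, -20)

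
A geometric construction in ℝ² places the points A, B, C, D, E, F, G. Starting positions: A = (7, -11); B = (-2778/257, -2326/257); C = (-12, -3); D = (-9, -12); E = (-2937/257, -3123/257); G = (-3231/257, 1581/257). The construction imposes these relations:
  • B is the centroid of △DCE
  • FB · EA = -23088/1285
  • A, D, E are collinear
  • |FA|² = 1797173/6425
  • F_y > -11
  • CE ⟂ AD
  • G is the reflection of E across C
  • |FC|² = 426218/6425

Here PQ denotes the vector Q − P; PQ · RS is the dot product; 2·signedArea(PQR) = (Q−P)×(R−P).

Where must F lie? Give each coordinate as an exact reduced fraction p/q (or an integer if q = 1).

1. F_x = -2499/257  [line -4736/257·x + -296/257·y + -246272/1285 = 0 ∩ |FA|² = 1797173/6425]
2. F_y = -13904/1285  [line -4736/257·x + -296/257·y + -246272/1285 = 0 ∩ |FA|² = 1797173/6425]
   → F = (-2499/257, -13904/1285)

F = (-2499/257, -13904/1285)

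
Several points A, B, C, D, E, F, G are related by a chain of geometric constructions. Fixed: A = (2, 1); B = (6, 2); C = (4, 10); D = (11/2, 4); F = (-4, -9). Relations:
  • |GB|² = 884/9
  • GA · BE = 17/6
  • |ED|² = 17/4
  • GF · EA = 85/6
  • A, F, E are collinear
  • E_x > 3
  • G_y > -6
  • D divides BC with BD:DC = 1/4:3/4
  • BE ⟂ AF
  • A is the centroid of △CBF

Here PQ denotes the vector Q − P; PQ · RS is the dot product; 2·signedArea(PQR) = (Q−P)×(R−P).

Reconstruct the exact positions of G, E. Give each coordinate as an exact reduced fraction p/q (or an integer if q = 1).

E = (7/2, 7/2)
G = (-2/3, -16/3)

1. E_x = 7/2  [A, F, E are collinear ∩ BE ⟂ AF]
2. E_y = 7/2  [A, F, E are collinear ∩ BE ⟂ AF]
   → E = (7/2, 7/2)
3. G_x = -2/3  [GF · EA = 85/6 ∩ GA · BE = 17/6]
4. G_y = -16/3  [GF · EA = 85/6 ∩ GA · BE = 17/6]
   → G = (-2/3, -16/3)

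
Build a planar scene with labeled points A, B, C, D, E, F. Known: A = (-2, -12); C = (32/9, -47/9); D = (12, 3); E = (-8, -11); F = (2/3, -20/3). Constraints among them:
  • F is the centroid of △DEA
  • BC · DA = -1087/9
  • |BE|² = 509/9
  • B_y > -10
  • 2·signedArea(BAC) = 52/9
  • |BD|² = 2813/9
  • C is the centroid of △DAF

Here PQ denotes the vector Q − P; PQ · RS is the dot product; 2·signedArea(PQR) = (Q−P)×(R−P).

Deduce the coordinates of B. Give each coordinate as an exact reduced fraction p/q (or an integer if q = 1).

B = (-2/3, -28/3)

1. B_x = -2/3  [2·signedArea(BAC) = 52/9 ∩ BC · DA = -1087/9]
2. B_y = -28/3  [2·signedArea(BAC) = 52/9 ∩ BC · DA = -1087/9]
   → B = (-2/3, -28/3)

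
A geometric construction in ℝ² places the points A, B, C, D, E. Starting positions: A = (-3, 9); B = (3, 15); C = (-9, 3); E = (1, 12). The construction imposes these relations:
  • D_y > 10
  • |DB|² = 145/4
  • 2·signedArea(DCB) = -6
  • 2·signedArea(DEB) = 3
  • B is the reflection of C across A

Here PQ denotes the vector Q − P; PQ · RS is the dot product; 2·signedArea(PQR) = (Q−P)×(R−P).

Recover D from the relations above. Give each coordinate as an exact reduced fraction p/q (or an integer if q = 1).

1. D_x = -1  [2·signedArea(DEB) = 3 ∩ 2·signedArea(DCB) = -6]
2. D_y = 21/2  [2·signedArea(DEB) = 3 ∩ 2·signedArea(DCB) = -6]
   → D = (-1, 21/2)

D = (-1, 21/2)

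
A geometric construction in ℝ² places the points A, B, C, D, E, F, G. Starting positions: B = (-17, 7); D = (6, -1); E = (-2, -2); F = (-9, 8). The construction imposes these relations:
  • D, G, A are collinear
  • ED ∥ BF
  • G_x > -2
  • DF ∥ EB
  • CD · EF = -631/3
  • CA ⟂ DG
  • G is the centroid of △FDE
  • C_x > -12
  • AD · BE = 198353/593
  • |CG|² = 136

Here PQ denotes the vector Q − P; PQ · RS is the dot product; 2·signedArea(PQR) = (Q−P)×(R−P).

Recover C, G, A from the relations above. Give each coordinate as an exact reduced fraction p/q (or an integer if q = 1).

A = (-22147/1779, 9637/1779)
C = (-35/3, 23/3)
G = (-5/3, 5/3)

1. G_x = -5/3  [G is the centroid of △FDE]
2. G_y = 5/3  [G is the centroid of △FDE]
   → G = (-5/3, 5/3)
3. A_x = -22147/1779  [D, G, A are collinear ∩ AD · BE = 198353/593]
4. A_y = 9637/1779  [D, G, A are collinear ∩ AD · BE = 198353/593]
   → A = (-22147/1779, 9637/1779)
5. C_x = -35/3  [CD · EF = -631/3 ∩ CA ⟂ DG]
6. C_y = 23/3  [CD · EF = -631/3 ∩ CA ⟂ DG]
   → C = (-35/3, 23/3)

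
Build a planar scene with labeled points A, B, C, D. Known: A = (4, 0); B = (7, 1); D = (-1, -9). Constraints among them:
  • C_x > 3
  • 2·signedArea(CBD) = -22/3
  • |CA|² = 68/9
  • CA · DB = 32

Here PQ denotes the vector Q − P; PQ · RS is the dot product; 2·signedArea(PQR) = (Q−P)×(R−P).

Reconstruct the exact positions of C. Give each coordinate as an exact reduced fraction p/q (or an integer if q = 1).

1. C_x = 10/3  [2·signedArea(CBD) = -22/3 ∩ CA · DB = 32]
2. C_y = -8/3  [2·signedArea(CBD) = -22/3 ∩ CA · DB = 32]
   → C = (10/3, -8/3)

C = (10/3, -8/3)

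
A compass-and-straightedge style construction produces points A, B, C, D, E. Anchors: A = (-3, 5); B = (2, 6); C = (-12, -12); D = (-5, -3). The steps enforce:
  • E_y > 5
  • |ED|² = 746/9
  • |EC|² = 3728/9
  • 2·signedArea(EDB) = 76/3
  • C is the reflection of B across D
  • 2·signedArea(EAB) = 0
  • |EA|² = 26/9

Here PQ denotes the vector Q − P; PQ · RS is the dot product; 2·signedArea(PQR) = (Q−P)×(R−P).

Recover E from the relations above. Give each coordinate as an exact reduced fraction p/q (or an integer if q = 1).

1. E_x = -4/3  [2·signedArea(EAB) = 0 ∩ 2·signedArea(EDB) = 76/3]
2. E_y = 16/3  [2·signedArea(EAB) = 0 ∩ 2·signedArea(EDB) = 76/3]
   → E = (-4/3, 16/3)

E = (-4/3, 16/3)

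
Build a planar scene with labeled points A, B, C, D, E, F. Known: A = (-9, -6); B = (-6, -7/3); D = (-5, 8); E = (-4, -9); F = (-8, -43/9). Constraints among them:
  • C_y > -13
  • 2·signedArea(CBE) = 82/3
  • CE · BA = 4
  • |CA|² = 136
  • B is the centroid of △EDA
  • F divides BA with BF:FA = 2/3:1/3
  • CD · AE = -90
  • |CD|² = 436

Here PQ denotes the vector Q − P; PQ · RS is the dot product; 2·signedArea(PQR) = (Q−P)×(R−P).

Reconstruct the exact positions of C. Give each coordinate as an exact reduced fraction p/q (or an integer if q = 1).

1. C_x = 1  [CD · AE = -90 ∩ 2·signedArea(CBE) = 82/3]
2. C_y = -12  [CD · AE = -90 ∩ 2·signedArea(CBE) = 82/3]
   → C = (1, -12)

C = (1, -12)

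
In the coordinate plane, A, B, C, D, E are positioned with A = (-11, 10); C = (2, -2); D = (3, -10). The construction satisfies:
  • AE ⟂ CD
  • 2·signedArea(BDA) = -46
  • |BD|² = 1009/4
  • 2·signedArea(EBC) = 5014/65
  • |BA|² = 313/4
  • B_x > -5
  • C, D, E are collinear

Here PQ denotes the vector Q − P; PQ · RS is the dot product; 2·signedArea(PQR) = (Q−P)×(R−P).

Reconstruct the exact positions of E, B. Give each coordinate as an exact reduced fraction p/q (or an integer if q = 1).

B = (-9/2, 4)
E = (21/65, 742/65)

1. E_x = 21/65  [C, D, E are collinear ∩ AE ⟂ CD]
2. E_y = 742/65  [C, D, E are collinear ∩ AE ⟂ CD]
   → E = (21/65, 742/65)
3. B_x = -9/2  [2·signedArea(BDA) = -46 ∩ 2·signedArea(EBC) = 5014/65]
4. B_y = 4  [2·signedArea(BDA) = -46 ∩ 2·signedArea(EBC) = 5014/65]
   → B = (-9/2, 4)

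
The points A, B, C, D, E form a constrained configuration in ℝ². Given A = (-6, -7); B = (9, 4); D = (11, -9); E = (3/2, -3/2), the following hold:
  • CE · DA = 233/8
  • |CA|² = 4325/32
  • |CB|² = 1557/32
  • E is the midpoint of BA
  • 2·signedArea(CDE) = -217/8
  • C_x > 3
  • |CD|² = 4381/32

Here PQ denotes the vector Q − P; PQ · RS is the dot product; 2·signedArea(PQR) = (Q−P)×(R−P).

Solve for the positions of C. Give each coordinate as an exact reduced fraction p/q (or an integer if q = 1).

1. C_x = 27/8  [CE · DA = 233/8 ∩ 2·signedArea(CDE) = -217/8]
2. C_y = -1/8  [CE · DA = 233/8 ∩ 2·signedArea(CDE) = -217/8]
   → C = (27/8, -1/8)

C = (27/8, -1/8)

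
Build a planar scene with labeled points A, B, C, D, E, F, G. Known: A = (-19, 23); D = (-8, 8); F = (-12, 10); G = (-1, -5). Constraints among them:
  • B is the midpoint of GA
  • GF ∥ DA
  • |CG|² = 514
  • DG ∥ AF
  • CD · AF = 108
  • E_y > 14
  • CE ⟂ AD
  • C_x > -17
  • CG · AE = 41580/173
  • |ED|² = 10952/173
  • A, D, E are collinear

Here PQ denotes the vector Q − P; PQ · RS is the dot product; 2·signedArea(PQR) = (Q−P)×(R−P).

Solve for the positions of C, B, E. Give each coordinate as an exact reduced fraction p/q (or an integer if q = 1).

1. B_x = -10  [B is the midpoint of GA]
2. B_y = 9  [B is the midpoint of GA]
   → B = (-10, 9)
3. E_x = -2198/173  [line 15·x + 11·y + 32 = 0 ∩ |ED|² = 10952/173]
4. E_y = 2494/173  [line 15·x + 11·y + 32 = 0 ∩ |ED|² = 10952/173]
   → E = (-2198/173, 2494/173)
5. C_x = -16  [CG · AE = 41580/173 ∩ CD · AF = 108]
6. C_y = 12  [CG · AE = 41580/173 ∩ CD · AF = 108]
   → C = (-16, 12)

B = (-10, 9)
C = (-16, 12)
E = (-2198/173, 2494/173)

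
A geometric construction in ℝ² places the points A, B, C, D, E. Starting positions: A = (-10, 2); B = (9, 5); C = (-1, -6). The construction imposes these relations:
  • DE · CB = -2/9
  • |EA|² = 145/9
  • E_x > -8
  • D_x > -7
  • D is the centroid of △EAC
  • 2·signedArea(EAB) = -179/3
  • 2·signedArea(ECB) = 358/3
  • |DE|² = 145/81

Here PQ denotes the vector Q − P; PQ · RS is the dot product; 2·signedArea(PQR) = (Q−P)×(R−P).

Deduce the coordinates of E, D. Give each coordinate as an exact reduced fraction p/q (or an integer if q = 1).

D = (-6, -14/9)
E = (-7, -2/3)

1. E_x = -7  [2·signedArea(EAB) = -179/3 ∩ 2·signedArea(ECB) = 358/3]
2. E_y = -2/3  [2·signedArea(EAB) = -179/3 ∩ 2·signedArea(ECB) = 358/3]
   → E = (-7, -2/3)
3. D_x = -6  [D is the centroid of △EAC]
4. D_y = -14/9  [D is the centroid of △EAC]
   → D = (-6, -14/9)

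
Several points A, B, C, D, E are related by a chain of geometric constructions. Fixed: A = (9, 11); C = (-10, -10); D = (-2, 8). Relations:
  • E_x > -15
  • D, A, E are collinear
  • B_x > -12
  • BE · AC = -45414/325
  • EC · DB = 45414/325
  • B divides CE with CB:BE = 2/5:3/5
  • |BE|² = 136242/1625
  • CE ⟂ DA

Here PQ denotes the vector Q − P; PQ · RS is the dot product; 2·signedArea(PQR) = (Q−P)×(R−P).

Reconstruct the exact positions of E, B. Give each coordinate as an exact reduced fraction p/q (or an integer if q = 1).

B = (-3772/325, -1336/325)
E = (-911/65, 307/65)

1. E_x = -911/65  [D, A, E are collinear ∩ CE ⟂ DA]
2. E_y = 307/65  [D, A, E are collinear ∩ CE ⟂ DA]
   → E = (-911/65, 307/65)
3. B_x = -3772/325  [B divides CE with CB:BE = 2/5:3/5]
4. B_y = -1336/325  [B divides CE with CB:BE = 2/5:3/5]
   → B = (-3772/325, -1336/325)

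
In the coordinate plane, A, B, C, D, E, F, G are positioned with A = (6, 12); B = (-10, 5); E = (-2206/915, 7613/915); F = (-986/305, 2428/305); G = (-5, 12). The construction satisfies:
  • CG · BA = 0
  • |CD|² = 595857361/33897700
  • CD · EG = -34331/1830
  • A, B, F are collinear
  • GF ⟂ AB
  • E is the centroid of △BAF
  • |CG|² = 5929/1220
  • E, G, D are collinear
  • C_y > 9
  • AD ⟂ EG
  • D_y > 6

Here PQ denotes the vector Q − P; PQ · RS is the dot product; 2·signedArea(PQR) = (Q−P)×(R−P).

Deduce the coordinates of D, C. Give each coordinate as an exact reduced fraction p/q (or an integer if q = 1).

C = (-2511/610, 3044/305)
D = (-23010479/16948850, 115645547/16948850)

1. D_x = -23010479/16948850  [E, G, D are collinear ∩ AD ⟂ EG]
2. D_y = 115645547/16948850  [E, G, D are collinear ∩ AD ⟂ EG]
   → D = (-23010479/16948850, 115645547/16948850)
3. C_x = -2511/610  [CG · BA = 0 ∩ CD · EG = -34331/1830]
4. C_y = 3044/305  [CG · BA = 0 ∩ CD · EG = -34331/1830]
   → C = (-2511/610, 3044/305)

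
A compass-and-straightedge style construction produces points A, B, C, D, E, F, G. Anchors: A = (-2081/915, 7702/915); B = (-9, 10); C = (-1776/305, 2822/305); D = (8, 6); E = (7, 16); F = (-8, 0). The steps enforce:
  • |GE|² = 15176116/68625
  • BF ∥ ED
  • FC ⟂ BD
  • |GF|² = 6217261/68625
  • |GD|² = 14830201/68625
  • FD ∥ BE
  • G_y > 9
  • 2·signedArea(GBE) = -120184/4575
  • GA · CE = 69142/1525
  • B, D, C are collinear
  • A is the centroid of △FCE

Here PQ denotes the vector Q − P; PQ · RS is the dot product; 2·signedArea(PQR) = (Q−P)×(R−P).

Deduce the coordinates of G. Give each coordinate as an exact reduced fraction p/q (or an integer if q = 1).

1. G_x = -28867/4575  [2·signedArea(GBE) = -120184/4575 ∩ GA · CE = 69142/1525]
2. G_y = 42854/4575  [2·signedArea(GBE) = -120184/4575 ∩ GA · CE = 69142/1525]
   → G = (-28867/4575, 42854/4575)

G = (-28867/4575, 42854/4575)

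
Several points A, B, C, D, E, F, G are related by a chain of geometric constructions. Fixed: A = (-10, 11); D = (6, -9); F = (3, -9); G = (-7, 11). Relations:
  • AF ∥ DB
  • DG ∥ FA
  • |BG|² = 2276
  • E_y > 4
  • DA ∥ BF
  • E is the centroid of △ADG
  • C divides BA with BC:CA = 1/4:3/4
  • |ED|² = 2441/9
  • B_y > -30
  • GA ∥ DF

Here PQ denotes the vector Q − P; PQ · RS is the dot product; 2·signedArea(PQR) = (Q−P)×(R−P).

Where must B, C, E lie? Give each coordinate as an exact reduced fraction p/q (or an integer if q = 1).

B = (19, -29)
C = (47/4, -19)
E = (-11/3, 13/3)

1. B_x = 19  [DA ∥ BF ∩ AF ∥ DB]
2. B_y = -29  [DA ∥ BF ∩ AF ∥ DB]
   → B = (19, -29)
3. C_x = 47/4  [C divides BA with BC:CA = 1/4:3/4]
4. C_y = -19  [C divides BA with BC:CA = 1/4:3/4]
   → C = (47/4, -19)
5. E_x = -11/3  [E is the centroid of △ADG]
6. E_y = 13/3  [E is the centroid of △ADG]
   → E = (-11/3, 13/3)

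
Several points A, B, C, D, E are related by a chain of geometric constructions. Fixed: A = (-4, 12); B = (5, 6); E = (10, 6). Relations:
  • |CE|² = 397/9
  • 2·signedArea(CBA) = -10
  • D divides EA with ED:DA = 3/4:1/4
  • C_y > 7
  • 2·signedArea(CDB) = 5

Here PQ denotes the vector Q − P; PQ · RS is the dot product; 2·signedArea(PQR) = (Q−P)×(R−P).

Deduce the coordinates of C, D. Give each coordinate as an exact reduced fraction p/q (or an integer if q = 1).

1. C_x = 11/3  [line -6·x + -9·y + 94 = 0 ∩ |CE|² = 397/9]
2. C_y = 8  [line -6·x + -9·y + 94 = 0 ∩ |CE|² = 397/9]
   → C = (11/3, 8)
3. D_x = -1/2  [D divides EA with ED:DA = 3/4:1/4]
4. D_y = 21/2  [D divides EA with ED:DA = 3/4:1/4]
   → D = (-1/2, 21/2)

C = (11/3, 8)
D = (-1/2, 21/2)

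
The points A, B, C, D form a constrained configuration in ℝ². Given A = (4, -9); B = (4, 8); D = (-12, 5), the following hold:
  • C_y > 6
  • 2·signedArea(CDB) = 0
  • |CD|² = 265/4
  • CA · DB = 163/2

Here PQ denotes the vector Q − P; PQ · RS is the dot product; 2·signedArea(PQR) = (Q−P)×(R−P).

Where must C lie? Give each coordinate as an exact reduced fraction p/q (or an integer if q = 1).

1. C_x = -4  [2·signedArea(CDB) = 0 ∩ CA · DB = 163/2]
2. C_y = 13/2  [2·signedArea(CDB) = 0 ∩ CA · DB = 163/2]
   → C = (-4, 13/2)

C = (-4, 13/2)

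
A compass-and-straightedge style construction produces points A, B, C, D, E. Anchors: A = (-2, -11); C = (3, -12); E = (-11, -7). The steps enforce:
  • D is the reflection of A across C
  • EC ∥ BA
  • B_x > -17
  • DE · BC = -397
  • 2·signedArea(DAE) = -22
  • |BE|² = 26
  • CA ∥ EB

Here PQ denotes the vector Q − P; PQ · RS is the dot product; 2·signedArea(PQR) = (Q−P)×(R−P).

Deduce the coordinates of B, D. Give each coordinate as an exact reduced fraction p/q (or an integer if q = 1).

1. B_x = -16  [EC ∥ BA ∩ CA ∥ EB]
2. B_y = -6  [EC ∥ BA ∩ CA ∥ EB]
   → B = (-16, -6)
3. D_x = 8  [D is the reflection of A across C]
4. D_y = -13  [D is the reflection of A across C]
   → D = (8, -13)

B = (-16, -6)
D = (8, -13)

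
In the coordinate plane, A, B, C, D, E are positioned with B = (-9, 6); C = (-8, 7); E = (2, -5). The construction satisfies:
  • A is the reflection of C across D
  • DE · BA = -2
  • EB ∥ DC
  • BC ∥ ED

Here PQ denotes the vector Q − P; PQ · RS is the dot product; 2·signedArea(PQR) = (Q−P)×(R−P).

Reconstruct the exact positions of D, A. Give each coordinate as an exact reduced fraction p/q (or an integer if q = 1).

1. D_x = 3  [EB ∥ DC ∩ BC ∥ ED]
2. D_y = -4  [EB ∥ DC ∩ BC ∥ ED]
   → D = (3, -4)
3. A_x = 14  [A is the reflection of C across D]
4. A_y = -15  [A is the reflection of C across D]
   → A = (14, -15)

A = (14, -15)
D = (3, -4)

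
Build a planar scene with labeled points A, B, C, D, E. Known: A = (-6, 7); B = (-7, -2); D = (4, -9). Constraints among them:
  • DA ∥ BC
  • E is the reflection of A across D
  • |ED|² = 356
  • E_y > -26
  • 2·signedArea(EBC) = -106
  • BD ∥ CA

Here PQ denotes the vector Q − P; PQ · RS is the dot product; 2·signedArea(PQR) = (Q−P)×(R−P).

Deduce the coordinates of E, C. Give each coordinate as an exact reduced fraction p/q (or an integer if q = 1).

1. E_x = 14  [E is the reflection of A across D]
2. E_y = -25  [E is the reflection of A across D]
   → E = (14, -25)
3. C_x = -17  [BD ∥ CA ∩ DA ∥ BC]
4. C_y = 14  [BD ∥ CA ∩ DA ∥ BC]
   → C = (-17, 14)

C = (-17, 14)
E = (14, -25)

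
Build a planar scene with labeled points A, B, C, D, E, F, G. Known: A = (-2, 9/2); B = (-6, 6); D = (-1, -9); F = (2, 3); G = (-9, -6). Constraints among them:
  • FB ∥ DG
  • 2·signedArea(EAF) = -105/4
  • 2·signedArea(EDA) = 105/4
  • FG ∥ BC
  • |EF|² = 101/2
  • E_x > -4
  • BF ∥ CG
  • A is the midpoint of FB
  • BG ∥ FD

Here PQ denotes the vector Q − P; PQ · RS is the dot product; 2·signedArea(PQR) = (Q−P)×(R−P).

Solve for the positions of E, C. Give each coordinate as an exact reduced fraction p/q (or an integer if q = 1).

1. E_x = -7/2  [2·signedArea(EAF) = -105/4 ∩ 2·signedArea(EDA) = 105/4]
2. E_y = -3/2  [2·signedArea(EAF) = -105/4 ∩ 2·signedArea(EDA) = 105/4]
   → E = (-7/2, -3/2)
3. C_x = -17  [BF ∥ CG ∩ FG ∥ BC]
4. C_y = -3  [BF ∥ CG ∩ FG ∥ BC]
   → C = (-17, -3)

C = (-17, -3)
E = (-7/2, -3/2)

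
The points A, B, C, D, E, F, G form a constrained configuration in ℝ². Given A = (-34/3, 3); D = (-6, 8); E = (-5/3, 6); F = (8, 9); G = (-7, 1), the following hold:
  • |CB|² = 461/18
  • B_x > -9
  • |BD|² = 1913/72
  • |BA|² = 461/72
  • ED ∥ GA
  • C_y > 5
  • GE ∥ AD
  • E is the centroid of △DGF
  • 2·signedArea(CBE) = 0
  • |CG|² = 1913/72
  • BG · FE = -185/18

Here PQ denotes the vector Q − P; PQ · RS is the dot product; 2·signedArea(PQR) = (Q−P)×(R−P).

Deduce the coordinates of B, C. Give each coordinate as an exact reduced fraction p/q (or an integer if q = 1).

1. B_x = -107/12  [line 29/3·x + 3·y + 1349/18 = 0 ∩ |BA|² = 461/72]
2. B_y = 15/4  [line 29/3·x + 3·y + 1349/18 = 0 ∩ |BA|² = 461/72]
   → B = (-107/12, 15/4)
3. C_x = -49/12  [line -9/4·x + 29/4·y + -189/4 = 0 ∩ |CG|² = 1913/72]
4. C_y = 21/4  [line -9/4·x + 29/4·y + -189/4 = 0 ∩ |CG|² = 1913/72]
   → C = (-49/12, 21/4)

B = (-107/12, 15/4)
C = (-49/12, 21/4)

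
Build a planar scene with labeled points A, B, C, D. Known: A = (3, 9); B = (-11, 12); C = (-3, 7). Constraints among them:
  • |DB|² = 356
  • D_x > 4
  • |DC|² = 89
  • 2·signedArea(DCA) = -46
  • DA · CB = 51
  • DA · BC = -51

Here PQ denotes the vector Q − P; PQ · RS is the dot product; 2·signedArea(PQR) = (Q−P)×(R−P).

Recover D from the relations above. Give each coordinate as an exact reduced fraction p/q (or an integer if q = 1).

1. D_x = 5  [DA · BC = -51 ∩ 2·signedArea(DCA) = -46]
2. D_y = 2  [DA · BC = -51 ∩ 2·signedArea(DCA) = -46]
   → D = (5, 2)

D = (5, 2)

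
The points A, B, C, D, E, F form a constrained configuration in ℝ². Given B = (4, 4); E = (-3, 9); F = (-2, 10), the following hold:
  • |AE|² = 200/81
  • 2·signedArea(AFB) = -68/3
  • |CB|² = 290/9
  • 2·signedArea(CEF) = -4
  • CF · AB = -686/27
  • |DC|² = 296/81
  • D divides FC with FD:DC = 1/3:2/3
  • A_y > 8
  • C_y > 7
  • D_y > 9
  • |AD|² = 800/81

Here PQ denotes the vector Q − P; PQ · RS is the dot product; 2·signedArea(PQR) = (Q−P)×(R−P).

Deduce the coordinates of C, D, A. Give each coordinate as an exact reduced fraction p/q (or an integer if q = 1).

1. A_x = -41/9  [line 6·x + 6·y + -76/3 = 0 ∩ |AE|² = 200/81]
2. A_y = 79/9  [line 6·x + 6·y + -76/3 = 0 ∩ |AE|² = 200/81]
   → A = (-41/9, 79/9)
3. C_x = -1/3  [CF · AB = -686/27 ∩ 2·signedArea(CEF) = -4]
4. C_y = 23/3  [CF · AB = -686/27 ∩ 2·signedArea(CEF) = -4]
   → C = (-1/3, 23/3)
5. D_x = -13/9  [D divides FC with FD:DC = 1/3:2/3]
6. D_y = 83/9  [D divides FC with FD:DC = 1/3:2/3]
   → D = (-13/9, 83/9)

A = (-41/9, 79/9)
C = (-1/3, 23/3)
D = (-13/9, 83/9)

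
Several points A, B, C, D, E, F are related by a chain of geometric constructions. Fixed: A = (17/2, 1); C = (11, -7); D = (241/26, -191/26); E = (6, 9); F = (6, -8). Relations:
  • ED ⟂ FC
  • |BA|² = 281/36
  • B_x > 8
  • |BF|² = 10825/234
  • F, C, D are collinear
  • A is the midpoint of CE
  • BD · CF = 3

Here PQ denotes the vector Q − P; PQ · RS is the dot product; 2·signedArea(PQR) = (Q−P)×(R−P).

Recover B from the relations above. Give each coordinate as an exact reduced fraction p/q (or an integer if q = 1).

B = (683/78, -139/78)

1. B_x = 683/78  [line 5·x + 1·y + -42 = 0 ∩ |BA|² = 281/36]
2. B_y = -139/78  [line 5·x + 1·y + -42 = 0 ∩ |BA|² = 281/36]
   → B = (683/78, -139/78)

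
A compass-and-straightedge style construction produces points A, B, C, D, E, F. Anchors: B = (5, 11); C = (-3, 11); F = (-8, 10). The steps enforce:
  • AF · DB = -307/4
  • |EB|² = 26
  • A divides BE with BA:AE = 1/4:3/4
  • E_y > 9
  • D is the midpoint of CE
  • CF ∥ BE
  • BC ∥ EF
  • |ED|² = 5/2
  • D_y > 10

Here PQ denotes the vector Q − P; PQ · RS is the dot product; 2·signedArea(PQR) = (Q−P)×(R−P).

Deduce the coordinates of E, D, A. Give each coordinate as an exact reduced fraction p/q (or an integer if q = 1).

1. E_x = 0  [BC ∥ EF ∩ CF ∥ BE]
2. E_y = 10  [BC ∥ EF ∩ CF ∥ BE]
   → E = (0, 10)
3. D_x = -3/2  [D is the midpoint of CE]
4. D_y = 21/2  [D is the midpoint of CE]
   → D = (-3/2, 21/2)
5. A_x = 15/4  [A divides BE with BA:AE = 1/4:3/4]
6. A_y = 43/4  [A divides BE with BA:AE = 1/4:3/4]
   → A = (15/4, 43/4)

A = (15/4, 43/4)
D = (-3/2, 21/2)
E = (0, 10)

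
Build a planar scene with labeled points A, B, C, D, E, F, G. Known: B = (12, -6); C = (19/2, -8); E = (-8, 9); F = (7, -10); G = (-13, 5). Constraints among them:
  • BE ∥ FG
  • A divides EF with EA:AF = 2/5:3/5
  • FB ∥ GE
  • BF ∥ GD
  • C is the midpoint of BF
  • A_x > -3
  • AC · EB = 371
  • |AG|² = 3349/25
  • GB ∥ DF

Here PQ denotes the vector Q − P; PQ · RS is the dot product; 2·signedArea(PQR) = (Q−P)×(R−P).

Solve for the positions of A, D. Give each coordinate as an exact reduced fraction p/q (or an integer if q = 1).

1. A_x = -2  [A divides EF with EA:AF = 2/5:3/5]
2. A_y = 7/5  [A divides EF with EA:AF = 2/5:3/5]
   → A = (-2, 7/5)
3. D_x = -18  [GB ∥ DF ∩ BF ∥ GD]
4. D_y = 1  [GB ∥ DF ∩ BF ∥ GD]
   → D = (-18, 1)

A = (-2, 7/5)
D = (-18, 1)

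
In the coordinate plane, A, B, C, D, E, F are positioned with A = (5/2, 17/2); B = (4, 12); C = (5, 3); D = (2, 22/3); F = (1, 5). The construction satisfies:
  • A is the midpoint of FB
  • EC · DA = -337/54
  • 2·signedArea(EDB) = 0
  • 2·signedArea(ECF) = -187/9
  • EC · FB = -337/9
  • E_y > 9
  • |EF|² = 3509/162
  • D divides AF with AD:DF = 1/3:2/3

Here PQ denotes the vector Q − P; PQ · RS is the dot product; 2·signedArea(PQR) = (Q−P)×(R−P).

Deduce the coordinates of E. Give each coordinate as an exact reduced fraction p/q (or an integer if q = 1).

E = (17/6, 167/18)

1. E_x = 17/6  [2·signedArea(EDB) = 0 ∩ EC · FB = -337/9]
2. E_y = 167/18  [2·signedArea(EDB) = 0 ∩ EC · FB = -337/9]
   → E = (17/6, 167/18)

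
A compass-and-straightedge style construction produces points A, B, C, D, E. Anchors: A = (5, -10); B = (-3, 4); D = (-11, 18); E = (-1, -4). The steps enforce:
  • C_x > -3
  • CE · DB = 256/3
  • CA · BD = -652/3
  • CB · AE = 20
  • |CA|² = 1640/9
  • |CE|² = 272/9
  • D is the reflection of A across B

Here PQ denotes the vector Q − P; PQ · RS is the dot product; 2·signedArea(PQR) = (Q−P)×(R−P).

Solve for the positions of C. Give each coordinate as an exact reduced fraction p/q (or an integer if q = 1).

1. C_x = -7/3  [CB · AE = 20 ∩ CE · DB = 256/3]
2. C_y = 4/3  [CB · AE = 20 ∩ CE · DB = 256/3]
   → C = (-7/3, 4/3)

C = (-7/3, 4/3)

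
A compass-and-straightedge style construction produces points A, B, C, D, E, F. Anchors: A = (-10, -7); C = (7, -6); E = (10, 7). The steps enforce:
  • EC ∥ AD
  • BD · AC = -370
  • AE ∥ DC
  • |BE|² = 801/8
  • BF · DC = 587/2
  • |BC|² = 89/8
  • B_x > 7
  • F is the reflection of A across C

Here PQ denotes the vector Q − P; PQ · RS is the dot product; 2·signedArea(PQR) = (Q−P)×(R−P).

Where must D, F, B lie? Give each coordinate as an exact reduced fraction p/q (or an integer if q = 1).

B = (31/4, -11/4)
D = (-13, -20)
F = (24, -5)

1. D_x = -13  [AE ∥ DC ∩ EC ∥ AD]
2. D_y = -20  [AE ∥ DC ∩ EC ∥ AD]
   → D = (-13, -20)
3. F_x = 24  [F is the reflection of A across C]
4. F_y = -5  [F is the reflection of A across C]
   → F = (24, -5)
5. B_x = 31/4  [BD · AC = -370 ∩ BF · DC = 587/2]
6. B_y = -11/4  [BD · AC = -370 ∩ BF · DC = 587/2]
   → B = (31/4, -11/4)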